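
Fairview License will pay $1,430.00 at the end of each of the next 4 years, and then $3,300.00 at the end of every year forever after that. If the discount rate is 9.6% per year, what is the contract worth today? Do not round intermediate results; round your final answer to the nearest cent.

PV of 4-year annuity: $1,430.00 × [1 − (1+0.096)^−4] / 0.096 = 4572.43731
Perpetuity value at year 4: $3,300.00 / 0.096 = 34375.00000
PV of perpetuity: 34375.00000 / (1+0.096)^4 = 23823.22159
Total PV = 4572.43731 + 23823.22159 = 28395.65890

$28395.66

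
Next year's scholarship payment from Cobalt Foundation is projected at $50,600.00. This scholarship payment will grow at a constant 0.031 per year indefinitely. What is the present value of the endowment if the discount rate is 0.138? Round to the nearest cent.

Growing perpetuity: P = D₁ / (r − g) = $50,600.0000 / (0.138 − 0.031) = $472,897.20

$472897.20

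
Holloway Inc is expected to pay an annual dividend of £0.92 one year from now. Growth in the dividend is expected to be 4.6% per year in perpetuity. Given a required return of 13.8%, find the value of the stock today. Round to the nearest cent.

Growing perpetuity: P = D₁ / (r − g) = £0.9200 / (0.138 − 0.046) = £10.00

£10.00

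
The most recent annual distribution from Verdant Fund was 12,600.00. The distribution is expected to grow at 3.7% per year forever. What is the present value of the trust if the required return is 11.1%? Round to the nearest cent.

D₁ = D₀ × (1 + g) = 12,600.00 × 1.037 = 13,066.2000
Growing perpetuity: P = D₁ / (r − g) = 13,066.2000 / (0.111 − 0.037) = 176,570.27

176570.27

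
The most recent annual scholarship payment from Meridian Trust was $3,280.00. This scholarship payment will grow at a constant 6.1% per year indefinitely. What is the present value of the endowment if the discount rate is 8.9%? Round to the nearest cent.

D₁ = D₀ × (1 + g) = $3,280.00 × 1.061 = $3,480.0800
Growing perpetuity: P = D₁ / (r − g) = $3,480.0800 / (0.089 − 0.061) = $124,288.57

$124288.57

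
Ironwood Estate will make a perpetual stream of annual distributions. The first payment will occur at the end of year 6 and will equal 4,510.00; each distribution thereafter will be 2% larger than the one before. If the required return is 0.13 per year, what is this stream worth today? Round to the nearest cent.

22253.16

Value at end of year 5: C₁ / (r − g) = 4,510.00 / (0.13 − 0.02) = 41,000.0000
Discount to today: PV = 41,000.0000 / (1 + 0.13)^5 = 41,000.0000 / 1.842435 = 22,253.16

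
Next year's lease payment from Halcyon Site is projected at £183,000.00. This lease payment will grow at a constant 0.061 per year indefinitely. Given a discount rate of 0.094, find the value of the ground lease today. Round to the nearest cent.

Growing perpetuity: P = D₁ / (r − g) = £183,000.0000 / (0.094 − 0.061) = £5,545,454.55

£5545454.55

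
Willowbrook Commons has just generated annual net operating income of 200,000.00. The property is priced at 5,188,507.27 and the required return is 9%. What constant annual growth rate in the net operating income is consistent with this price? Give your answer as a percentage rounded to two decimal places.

4.95%

P = D₀(1+g)/(r−g) ⇒ P(r−g) = D₀(1+g) ⇒ g(P+D₀) = P·r − D₀
g = (P·r − D₀)/(P + D₀) = (5,188,507.27×0.09 − 200,000.00) / (5,188,507.27 + 200,000.00) = 0.049544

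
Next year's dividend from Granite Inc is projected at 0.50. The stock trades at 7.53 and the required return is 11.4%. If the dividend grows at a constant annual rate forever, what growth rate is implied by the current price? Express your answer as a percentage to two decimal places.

P = D₁/(r−g) ⇒ g = r − D₁/P = 0.114 − 0.50/7.53 = 0.047599

4.76%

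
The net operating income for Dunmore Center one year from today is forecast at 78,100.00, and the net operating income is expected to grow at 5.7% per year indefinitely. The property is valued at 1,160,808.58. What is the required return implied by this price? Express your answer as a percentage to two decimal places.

12.43%

P = D₁/(r − g) ⇒ r = D₁/P + g = 78,100.0000/1,160,808.58 + 0.057 = 0.067281 + 0.057 = 0.124281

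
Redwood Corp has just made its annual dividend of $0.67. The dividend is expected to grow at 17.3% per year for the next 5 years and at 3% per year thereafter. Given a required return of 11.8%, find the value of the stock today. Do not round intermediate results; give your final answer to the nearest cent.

$13.85

D_1 = 0.78591
D_2 = 0.92187
D_3 = 1.08136
D_4 = 1.26843
D_5 = 1.48787
Terminal value at year 5: TV = D_5×(1+g_2)/(r−g_2) = 1.53251/0.088 = 17.41484
P_0 = D_1/(1+r)^1 + D_2/(1+r)^2 + D_3/(1+r)^3 + D_4/(1+r)^4 + D_5/(1+r)^5 + TV/(1+r)^5
    = 0.70296 + 0.73754 + 0.77383 + 0.81189 + 0.85184 + 9.97035 = 13.84841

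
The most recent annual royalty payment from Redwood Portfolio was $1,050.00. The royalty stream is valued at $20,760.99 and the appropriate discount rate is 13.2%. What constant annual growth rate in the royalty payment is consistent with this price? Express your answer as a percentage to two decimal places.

P = D₀(1+g)/(r−g) ⇒ P(r−g) = D₀(1+g) ⇒ g(P+D₀) = P·r − D₀
g = (P·r − D₀)/(P + D₀) = ($20,760.99×0.132 − $1,050.00) / ($20,760.99 + $1,050.00) = 0.077505

7.75%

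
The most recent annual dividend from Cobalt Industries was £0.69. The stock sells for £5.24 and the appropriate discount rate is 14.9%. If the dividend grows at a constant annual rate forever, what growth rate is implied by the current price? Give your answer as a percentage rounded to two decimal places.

P = D₀(1+g)/(r−g) ⇒ P(r−g) = D₀(1+g) ⇒ g(P+D₀) = P·r − D₀
g = (P·r − D₀)/(P + D₀) = (£5.24×0.149 − £0.69) / (£5.24 + £0.69) = 0.015305

1.53%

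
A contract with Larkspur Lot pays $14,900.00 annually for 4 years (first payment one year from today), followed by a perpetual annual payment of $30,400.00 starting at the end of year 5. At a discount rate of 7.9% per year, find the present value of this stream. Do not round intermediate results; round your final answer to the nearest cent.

$333357.68

PV of 4-year annuity: $14,900.00 × [1 − (1+0.079)^−4] / 0.079 = 49460.73880
Perpetuity value at year 4: $30,400.00 / 0.079 = 384810.12658
PV of perpetuity: 384810.12658 / (1+0.079)^4 = 283896.94138
Total PV = 49460.73880 + 283896.94138 = 333357.68018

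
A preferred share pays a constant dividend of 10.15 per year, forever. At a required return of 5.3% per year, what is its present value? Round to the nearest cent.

191.51

Level perpetuity: PV = C / r = 10.15 / 0.053 = 191.51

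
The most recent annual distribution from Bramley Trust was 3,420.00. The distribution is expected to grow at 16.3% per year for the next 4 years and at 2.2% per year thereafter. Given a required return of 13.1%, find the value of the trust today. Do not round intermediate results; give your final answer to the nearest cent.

50527.87

D_1 = 3977.46000
D_2 = 4625.78598
D_3 = 5379.78909
D_4 = 6256.69472
Terminal value at year 4: TV = D_4×(1+g_2)/(r−g_2) = 6394.34200/0.109 = 58663.68808
P_0 = D_1/(1+r)^1 + D_2/(1+r)^2 + D_3/(1+r)^3 + D_4/(1+r)^4 + TV/(1+r)^4
    = 3516.76393 + 3616.26565 + 3718.58262 + 3823.79451 + 35852.45861 = 50527.86532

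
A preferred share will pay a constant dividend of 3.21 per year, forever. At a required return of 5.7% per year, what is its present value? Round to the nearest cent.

56.32

Level perpetuity: PV = C / r = 3.21 / 0.057 = 56.32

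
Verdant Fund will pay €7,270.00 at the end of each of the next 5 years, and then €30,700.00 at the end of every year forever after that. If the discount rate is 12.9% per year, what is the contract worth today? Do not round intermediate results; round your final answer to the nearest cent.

€155374.30

PV of 5-year annuity: €7,270.00 × [1 − (1+0.129)^−5] / 0.129 = 25632.78479
Perpetuity value at year 5: €30,700.00 / 0.129 = 237984.49612
PV of perpetuity: 237984.49612 / (1+0.129)^5 = 129741.51221
Total PV = 25632.78479 + 129741.51221 = 155374.29700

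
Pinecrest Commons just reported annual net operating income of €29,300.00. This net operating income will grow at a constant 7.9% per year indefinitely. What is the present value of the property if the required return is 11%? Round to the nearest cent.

€1019829.03

D₁ = D₀ × (1 + g) = €29,300.00 × 1.079 = €31,614.7000
Growing perpetuity: P = D₁ / (r − g) = €31,614.7000 / (0.11 − 0.079) = €1,019,829.03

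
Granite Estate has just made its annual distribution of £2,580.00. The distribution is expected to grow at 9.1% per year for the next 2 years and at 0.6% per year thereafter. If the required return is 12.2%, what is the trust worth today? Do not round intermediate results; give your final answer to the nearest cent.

D_1 = 2814.78000
D_2 = 3070.92498
Terminal value at year 2: TV = D_2×(1+g_2)/(r−g_2) = 3089.35053/0.116 = 26632.33215
P_0 = D_1/(1+r)^1 + D_2/(1+r)^2 + TV/(1+r)^2
    = 2508.71658 + 2439.40266 + 21155.50929 = 26103.62853

£26103.63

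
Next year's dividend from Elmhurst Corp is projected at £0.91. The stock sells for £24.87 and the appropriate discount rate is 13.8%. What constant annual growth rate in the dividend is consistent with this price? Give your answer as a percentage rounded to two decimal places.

P = D₁/(r−g) ⇒ g = r − D₁/P = 0.138 − £0.91/£24.87 = 0.101410

10.14%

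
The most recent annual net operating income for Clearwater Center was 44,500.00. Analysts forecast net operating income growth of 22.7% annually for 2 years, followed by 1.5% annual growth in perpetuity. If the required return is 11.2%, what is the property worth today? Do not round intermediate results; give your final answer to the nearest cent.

670217.92

D_1 = 54601.50000
D_2 = 66996.04050
Terminal value at year 2: TV = D_2×(1+g_2)/(r−g_2) = 68000.98111/0.097 = 701041.04235
P_0 = D_1/(1+r)^1 + D_2/(1+r)^2 + TV/(1+r)^2
    = 49102.06835 + 54180.07002 + 566935.78421 = 670217.92257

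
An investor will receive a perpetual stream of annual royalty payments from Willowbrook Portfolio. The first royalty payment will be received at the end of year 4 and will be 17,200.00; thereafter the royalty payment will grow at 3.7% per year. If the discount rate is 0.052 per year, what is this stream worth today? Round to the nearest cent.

984895.08

Value at end of year 3: C₁ / (r − g) = 17,200.00 / (0.052 − 0.037) = 1,146,666.6667
Discount to today: PV = 1,146,666.6667 / (1 + 0.052)^3 = 1,146,666.6667 / 1.164253 = 984,895.08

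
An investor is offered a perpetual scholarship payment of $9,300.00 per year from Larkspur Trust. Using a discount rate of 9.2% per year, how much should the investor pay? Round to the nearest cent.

$101086.96

Level perpetuity: PV = C / r = $9,300.00 / 0.092 = $101,086.96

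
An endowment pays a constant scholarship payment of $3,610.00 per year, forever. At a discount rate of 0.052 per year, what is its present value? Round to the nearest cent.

$69423.08

Level perpetuity: PV = C / r = $3,610.00 / 0.052 = $69,423.08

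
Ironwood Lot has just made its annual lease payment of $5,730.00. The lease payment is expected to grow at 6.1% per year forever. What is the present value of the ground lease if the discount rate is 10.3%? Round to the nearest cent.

$144750.71

D₁ = D₀ × (1 + g) = $5,730.00 × 1.061 = $6,079.5300
Growing perpetuity: P = D₁ / (r − g) = $6,079.5300 / (0.103 − 0.061) = $144,750.71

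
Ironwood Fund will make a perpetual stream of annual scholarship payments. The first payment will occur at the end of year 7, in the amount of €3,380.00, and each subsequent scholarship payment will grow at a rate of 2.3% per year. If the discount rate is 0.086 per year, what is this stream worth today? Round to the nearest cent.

€32703.72

Value at end of year 6: C₁ / (r − g) = €3,380.00 / (0.086 − 0.023) = €53,650.7937
Discount to today: PV = €53,650.7937 / (1 + 0.086)^6 = €53,650.7937 / 1.640510 = €32,703.72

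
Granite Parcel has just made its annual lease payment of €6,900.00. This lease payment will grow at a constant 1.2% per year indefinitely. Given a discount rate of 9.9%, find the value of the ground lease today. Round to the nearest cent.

€80262.07

D₁ = D₀ × (1 + g) = €6,900.00 × 1.012 = €6,982.8000
Growing perpetuity: P = D₁ / (r − g) = €6,982.8000 / (0.099 − 0.012) = €80,262.07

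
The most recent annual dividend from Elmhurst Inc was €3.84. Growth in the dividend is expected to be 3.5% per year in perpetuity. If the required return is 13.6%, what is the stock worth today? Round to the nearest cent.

€39.35

D₁ = D₀ × (1 + g) = €3.84 × 1.035 = €3.9744
Growing perpetuity: P = D₁ / (r − g) = €3.9744 / (0.136 − 0.035) = €39.35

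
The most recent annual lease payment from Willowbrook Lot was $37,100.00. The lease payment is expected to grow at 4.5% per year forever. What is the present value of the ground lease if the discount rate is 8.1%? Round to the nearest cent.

D₁ = D₀ × (1 + g) = $37,100.00 × 1.045 = $38,769.5000
Growing perpetuity: P = D₁ / (r − g) = $38,769.5000 / (0.081 − 0.045) = $1,076,930.56

$1076930.56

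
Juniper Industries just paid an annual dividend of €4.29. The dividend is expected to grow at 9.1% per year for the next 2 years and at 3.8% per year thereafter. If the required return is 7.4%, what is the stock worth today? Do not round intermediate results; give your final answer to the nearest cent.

€136.43

D_1 = 4.68039
D_2 = 5.10631
Terminal value at year 2: TV = D_2×(1+g_2)/(r−g_2) = 5.30035/0.036 = 147.23181
P_0 = D_1/(1+r)^1 + D_2/(1+r)^2 + TV/(1+r)^2
    = 4.35791 + 4.42688 + 127.64185 = 136.42664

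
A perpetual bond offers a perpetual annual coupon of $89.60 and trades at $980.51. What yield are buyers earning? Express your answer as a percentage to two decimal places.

9.14%

P = C/r ⇒ r = C/P = $89.60/$980.51 = 0.091381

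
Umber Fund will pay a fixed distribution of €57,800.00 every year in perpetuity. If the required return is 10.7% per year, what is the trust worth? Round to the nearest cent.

€540186.92

Level perpetuity: PV = C / r = €57,800.00 / 0.107 = €540,186.92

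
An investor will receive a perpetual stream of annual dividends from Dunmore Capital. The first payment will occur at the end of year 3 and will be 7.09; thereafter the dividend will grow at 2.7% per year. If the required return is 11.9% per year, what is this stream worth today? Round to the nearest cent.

Value at end of year 2: C₁ / (r − g) = 7.09 / (0.119 − 0.027) = 77.0652
Discount to today: PV = 77.0652 / (1 + 0.119)^2 = 77.0652 / 1.252161 = 61.55

61.55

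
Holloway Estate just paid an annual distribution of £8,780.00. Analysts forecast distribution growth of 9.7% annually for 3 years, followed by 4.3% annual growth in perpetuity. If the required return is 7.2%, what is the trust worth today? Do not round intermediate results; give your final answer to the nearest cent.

D_1 = 9631.66000
D_2 = 10565.93102
D_3 = 11590.82633
Terminal value at year 3: TV = D_3×(1+g_2)/(r−g_2) = 12089.23186/0.029 = 416870.06418
P_0 = D_1/(1+r)^1 + D_2/(1+r)^2 + D_3/(1+r)^3 + TV/(1+r)^3
    = 8984.75746 + 9194.29005 + 9408.70913 + 338389.09045 = 365976.84710

£365976.85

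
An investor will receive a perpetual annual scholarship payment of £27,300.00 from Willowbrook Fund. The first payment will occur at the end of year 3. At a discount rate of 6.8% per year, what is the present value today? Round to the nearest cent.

Value at end of year 2: C / r = £27,300.00 / 0.068 = £401,470.5882
Discount to today: PV = £401,470.5882 / (1 + 0.068)^2 = £401,470.5882 / 1.140624 = £351,974.52

£351974.52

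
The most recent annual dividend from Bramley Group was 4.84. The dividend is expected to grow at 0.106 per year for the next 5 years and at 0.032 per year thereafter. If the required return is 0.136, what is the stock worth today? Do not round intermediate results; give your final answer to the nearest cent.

64.36

D_1 = 5.35304
D_2 = 5.92046
D_3 = 6.54803
D_4 = 7.24212
D_5 = 8.00979
Terminal value at year 5: TV = D_5×(1+g_2)/(r−g_2) = 8.26610/0.104 = 79.48174
P_0 = D_1/(1+r)^1 + D_2/(1+r)^2 + D_3/(1+r)^3 + D_4/(1+r)^4 + D_5/(1+r)^5 + TV/(1+r)^5
    = 4.71218 + 4.58774 + 4.46659 + 4.34863 + 4.23379 + 42.01223 = 64.36116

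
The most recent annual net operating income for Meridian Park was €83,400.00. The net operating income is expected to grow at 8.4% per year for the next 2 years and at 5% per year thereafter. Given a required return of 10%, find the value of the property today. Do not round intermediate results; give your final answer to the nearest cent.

D_1 = 90405.60000
D_2 = 97999.67040
Terminal value at year 2: TV = D_2×(1+g_2)/(r−g_2) = 102899.65392/0.05 = 2057993.07840
P_0 = D_1/(1+r)^1 + D_2/(1+r)^2 + TV/(1+r)^2
    = 82186.90909 + 80991.46314 + 1700820.72595 = 1863999.09818

€1863999.10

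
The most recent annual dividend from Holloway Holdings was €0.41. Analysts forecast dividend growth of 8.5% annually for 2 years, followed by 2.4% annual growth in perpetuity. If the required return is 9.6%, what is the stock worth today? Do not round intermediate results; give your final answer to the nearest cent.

€6.52

D_1 = 0.44485
D_2 = 0.48266
Terminal value at year 2: TV = D_2×(1+g_2)/(r−g_2) = 0.49425/0.072 = 6.86453
P_0 = D_1/(1+r)^1 + D_2/(1+r)^2 + TV/(1+r)^2
    = 0.40589 + 0.40181 + 5.71465 = 6.52235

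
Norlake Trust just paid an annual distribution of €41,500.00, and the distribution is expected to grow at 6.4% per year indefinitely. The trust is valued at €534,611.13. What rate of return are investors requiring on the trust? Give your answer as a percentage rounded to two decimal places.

14.66%

D₁ = €41,500.00 × 1.064 = €44,156.0000
P = D₁/(r − g) ⇒ r = D₁/P + g = €44,156.0000/€534,611.13 + 0.064 = 0.082595 + 0.064 = 0.146595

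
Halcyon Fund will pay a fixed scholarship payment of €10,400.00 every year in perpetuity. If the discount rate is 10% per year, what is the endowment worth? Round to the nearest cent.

Level perpetuity: PV = C / r = €10,400.00 / 0.1 = €104,000.00

€104000.00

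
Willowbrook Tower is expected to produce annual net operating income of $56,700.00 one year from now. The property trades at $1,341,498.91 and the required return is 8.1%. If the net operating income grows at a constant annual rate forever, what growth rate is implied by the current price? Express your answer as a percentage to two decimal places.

P = D₁/(r−g) ⇒ g = r − D₁/P = 0.081 − $56,700.00/$1,341,498.91 = 0.038734

3.87%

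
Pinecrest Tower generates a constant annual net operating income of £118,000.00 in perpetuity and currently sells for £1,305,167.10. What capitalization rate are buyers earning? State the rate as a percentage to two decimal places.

P = C/r ⇒ r = C/P = £118,000.00/£1,305,167.10 = 0.090410

9.04%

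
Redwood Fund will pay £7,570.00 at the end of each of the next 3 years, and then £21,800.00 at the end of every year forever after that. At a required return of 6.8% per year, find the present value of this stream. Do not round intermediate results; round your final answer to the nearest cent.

PV of 3-year annuity: £7,570.00 × [1 − (1+0.068)^−3] / 0.068 = 19938.88870
Perpetuity value at year 3: £21,800.00 / 0.068 = 320588.23529
PV of perpetuity: 320588.23529 / (1+0.068)^3 = 263168.45014
Total PV = 19938.88870 + 263168.45014 = 283107.33884

£283107.34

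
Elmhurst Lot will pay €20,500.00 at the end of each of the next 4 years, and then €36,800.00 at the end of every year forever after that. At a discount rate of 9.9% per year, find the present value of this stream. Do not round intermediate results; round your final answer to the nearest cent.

€319936.32

PV of 4-year annuity: €20,500.00 × [1 − (1+0.099)^−4] / 0.099 = 65123.15847
Perpetuity value at year 4: €36,800.00 / 0.099 = 371717.17172
PV of perpetuity: 371717.17172 / (1+0.099)^4 = 254813.16041
Total PV = 65123.15847 + 254813.16041 = 319936.31888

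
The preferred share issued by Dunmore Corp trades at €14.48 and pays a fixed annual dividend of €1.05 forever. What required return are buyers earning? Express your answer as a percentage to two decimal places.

P = C/r ⇒ r = C/P = €1.05/€14.48 = 0.072514

7.25%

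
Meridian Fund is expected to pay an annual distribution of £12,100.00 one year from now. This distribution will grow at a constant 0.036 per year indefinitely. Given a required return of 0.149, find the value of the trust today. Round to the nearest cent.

£107079.65

Growing perpetuity: P = D₁ / (r − g) = £12,100.0000 / (0.149 − 0.036) = £107,079.65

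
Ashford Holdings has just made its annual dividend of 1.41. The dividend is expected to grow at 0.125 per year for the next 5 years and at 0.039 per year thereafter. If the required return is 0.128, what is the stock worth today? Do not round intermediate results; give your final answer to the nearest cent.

23.24

D_1 = 1.58625
D_2 = 1.78453
D_3 = 2.00760
D_4 = 2.25855
D_5 = 2.54087
Terminal value at year 5: TV = D_5×(1+g_2)/(r−g_2) = 2.63996/0.089 = 29.66247
P_0 = D_1/(1+r)^1 + D_2/(1+r)^2 + D_3/(1+r)^3 + D_4/(1+r)^4 + D_5/(1+r)^5 + TV/(1+r)^5
    = 1.40625 + 1.40251 + 1.39878 + 1.39506 + 1.39135 + 16.24283 = 23.23678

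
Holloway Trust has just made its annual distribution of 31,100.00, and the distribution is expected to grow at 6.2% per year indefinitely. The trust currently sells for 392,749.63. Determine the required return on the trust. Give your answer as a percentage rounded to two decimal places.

14.61%

D₁ = 31,100.00 × 1.062 = 33,028.2000
P = D₁/(r − g) ⇒ r = D₁/P + g = 33,028.2000/392,749.63 + 0.062 = 0.084095 + 0.062 = 0.146095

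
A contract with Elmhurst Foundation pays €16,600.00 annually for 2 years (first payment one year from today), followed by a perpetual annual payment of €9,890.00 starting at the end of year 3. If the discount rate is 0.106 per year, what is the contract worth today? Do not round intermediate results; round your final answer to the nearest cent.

€104854.24

PV of 2-year annuity: €16,600.00 × [1 − (1+0.106)^−2] / 0.106 = 28579.60361
Perpetuity value at year 2: €9,890.00 / 0.106 = 93301.88679
PV of perpetuity: 93301.88679 / (1+0.106)^2 = 76274.64103
Total PV = 28579.60361 + 76274.64103 = 104854.24464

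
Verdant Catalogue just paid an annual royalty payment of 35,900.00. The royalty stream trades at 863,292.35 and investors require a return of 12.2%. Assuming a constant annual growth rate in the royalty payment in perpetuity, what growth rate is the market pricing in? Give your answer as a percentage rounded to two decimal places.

P = D₀(1+g)/(r−g) ⇒ P(r−g) = D₀(1+g) ⇒ g(P+D₀) = P·r − D₀
g = (P·r − D₀)/(P + D₀) = (863,292.35×0.122 − 35,900.00) / (863,292.35 + 35,900.00) = 0.077204

7.72%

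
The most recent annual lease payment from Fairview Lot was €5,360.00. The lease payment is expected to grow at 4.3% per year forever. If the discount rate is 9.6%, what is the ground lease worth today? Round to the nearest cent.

€105480.75

D₁ = D₀ × (1 + g) = €5,360.00 × 1.043 = €5,590.4800
Growing perpetuity: P = D₁ / (r − g) = €5,590.4800 / (0.096 − 0.043) = €105,480.75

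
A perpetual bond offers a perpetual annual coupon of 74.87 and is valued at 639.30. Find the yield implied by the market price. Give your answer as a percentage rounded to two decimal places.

P = C/r ⇒ r = C/P = 74.87/639.30 = 0.117112

11.71%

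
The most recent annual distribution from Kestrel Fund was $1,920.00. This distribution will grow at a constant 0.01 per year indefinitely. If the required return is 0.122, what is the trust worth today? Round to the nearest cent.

$17314.29

D₁ = D₀ × (1 + g) = $1,920.00 × 1.01 = $1,939.2000
Growing perpetuity: P = D₁ / (r − g) = $1,939.2000 / (0.122 − 0.01) = $17,314.29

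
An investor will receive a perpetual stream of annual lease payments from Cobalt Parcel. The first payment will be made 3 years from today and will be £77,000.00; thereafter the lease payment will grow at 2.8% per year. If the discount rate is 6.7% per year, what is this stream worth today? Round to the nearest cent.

£1734192.40

Value at end of year 2: C₁ / (r − g) = £77,000.00 / (0.067 − 0.028) = £1,974,358.9744
Discount to today: PV = £1,974,358.9744 / (1 + 0.067)^2 = £1,974,358.9744 / 1.138489 = £1,734,192.40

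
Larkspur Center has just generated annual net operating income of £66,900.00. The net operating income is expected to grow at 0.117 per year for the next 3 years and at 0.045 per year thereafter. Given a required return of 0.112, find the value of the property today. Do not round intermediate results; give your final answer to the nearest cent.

D_1 = 74727.30000
D_2 = 83470.39410
D_3 = 93236.43021
Terminal value at year 3: TV = D_3×(1+g_2)/(r−g_2) = 97432.06957/0.067 = 1454209.99357
P_0 = D_1/(1+r)^1 + D_2/(1+r)^2 + D_3/(1+r)^3 + TV/(1+r)^3
    = 67200.80935 + 67502.97127 + 67806.49182 + 1057578.86494 = 1260089.13738

£1260089.14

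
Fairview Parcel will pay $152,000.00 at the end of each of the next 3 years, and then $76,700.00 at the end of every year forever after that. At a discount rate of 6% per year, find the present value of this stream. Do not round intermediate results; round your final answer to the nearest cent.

PV of 3-year annuity: $152,000.00 × [1 − (1+0.06)^−3] / 0.06 = 406297.81632
Perpetuity value at year 3: $76,700.00 / 0.06 = 1278333.33333
PV of perpetuity: 1278333.33333 / (1+0.06)^3 = 1073313.31681
Total PV = 406297.81632 + 1073313.31681 = 1479611.13313

$1479611.13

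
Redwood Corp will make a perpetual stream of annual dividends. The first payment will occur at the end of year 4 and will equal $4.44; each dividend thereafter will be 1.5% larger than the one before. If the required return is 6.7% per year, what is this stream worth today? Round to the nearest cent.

Value at end of year 3: C₁ / (r − g) = $4.44 / (0.067 − 0.015) = $85.3846
Discount to today: PV = $85.3846 / (1 + 0.067)^3 = $85.3846 / 1.214768 = $70.29

$70.29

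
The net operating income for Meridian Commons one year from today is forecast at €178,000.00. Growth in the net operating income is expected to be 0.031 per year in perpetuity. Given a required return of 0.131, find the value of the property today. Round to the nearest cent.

€1780000.00

Growing perpetuity: P = D₁ / (r − g) = €178,000.0000 / (0.131 − 0.031) = €1,780,000.00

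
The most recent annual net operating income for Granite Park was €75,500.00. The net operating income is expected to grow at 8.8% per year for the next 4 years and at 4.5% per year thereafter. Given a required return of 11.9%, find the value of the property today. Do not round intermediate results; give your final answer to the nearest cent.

€1234510.33

D_1 = 82144.00000
D_2 = 89372.67200
D_3 = 97237.46714
D_4 = 105794.36424
Terminal value at year 4: TV = D_4×(1+g_2)/(r−g_2) = 110555.11063/0.074 = 1493987.98155
P_0 = D_1/(1+r)^1 + D_2/(1+r)^2 + D_3/(1+r)^3 + D_4/(1+r)^4 + TV/(1+r)^4
    = 73408.40036 + 71374.74494 + 69397.42850 + 67474.89027 + 952854.86935 = 1234510.33343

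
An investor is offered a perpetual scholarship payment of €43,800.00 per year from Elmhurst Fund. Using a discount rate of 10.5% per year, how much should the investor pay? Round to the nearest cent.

Level perpetuity: PV = C / r = €43,800.00 / 0.105 = €417,142.86

€417142.86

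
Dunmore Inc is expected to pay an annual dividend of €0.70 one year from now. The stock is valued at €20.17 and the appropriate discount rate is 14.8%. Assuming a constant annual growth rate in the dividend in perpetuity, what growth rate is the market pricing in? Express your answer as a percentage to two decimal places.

P = D₁/(r−g) ⇒ g = r − D₁/P = 0.148 − €0.70/€20.17 = 0.113295

11.33%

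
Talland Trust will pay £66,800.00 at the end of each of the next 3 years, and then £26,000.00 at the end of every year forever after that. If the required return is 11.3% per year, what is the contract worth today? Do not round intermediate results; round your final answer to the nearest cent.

£329274.12

PV of 3-year annuity: £66,800.00 × [1 − (1+0.113)^−3] / 0.113 = 162392.15661
Perpetuity value at year 3: £26,000.00 / 0.113 = 230088.49558
PV of perpetuity: 230088.49558 / (1+0.113)^3 = 166881.96755
Total PV = 162392.15661 + 166881.96755 = 329274.12416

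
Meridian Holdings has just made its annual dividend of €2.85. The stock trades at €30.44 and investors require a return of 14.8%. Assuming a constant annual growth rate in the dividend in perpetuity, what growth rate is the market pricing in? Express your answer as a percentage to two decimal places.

4.97%

P = D₀(1+g)/(r−g) ⇒ P(r−g) = D₀(1+g) ⇒ g(P+D₀) = P·r − D₀
g = (P·r − D₀)/(P + D₀) = (€30.44×0.148 − €2.85) / (€30.44 + €2.85) = 0.049718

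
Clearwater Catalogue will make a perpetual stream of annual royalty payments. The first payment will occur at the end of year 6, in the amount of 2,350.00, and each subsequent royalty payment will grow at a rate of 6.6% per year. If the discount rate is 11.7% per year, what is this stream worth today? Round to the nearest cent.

Value at end of year 5: C₁ / (r − g) = 2,350.00 / (0.117 − 0.066) = 46,078.4314
Discount to today: PV = 46,078.4314 / (1 + 0.117)^5 = 46,078.4314 / 1.738865 = 26,499.14

26499.14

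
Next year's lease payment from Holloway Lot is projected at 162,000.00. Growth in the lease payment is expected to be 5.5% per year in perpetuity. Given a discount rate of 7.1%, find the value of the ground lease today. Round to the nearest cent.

Growing perpetuity: P = D₁ / (r − g) = 162,000.0000 / (0.071 − 0.055) = 10,125,000.00

10125000.00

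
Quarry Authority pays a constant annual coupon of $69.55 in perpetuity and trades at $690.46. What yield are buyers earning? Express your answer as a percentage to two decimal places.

10.07%

P = C/r ⇒ r = C/P = $69.55/$690.46 = 0.100730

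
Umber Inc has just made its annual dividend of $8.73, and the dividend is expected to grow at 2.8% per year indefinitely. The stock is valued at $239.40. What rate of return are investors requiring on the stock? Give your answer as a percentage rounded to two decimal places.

D₁ = $8.73 × 1.028 = $8.9744
P = D₁/(r − g) ⇒ r = D₁/P + g = $8.9744/$239.40 + 0.028 = 0.037487 + 0.028 = 0.065487

6.55%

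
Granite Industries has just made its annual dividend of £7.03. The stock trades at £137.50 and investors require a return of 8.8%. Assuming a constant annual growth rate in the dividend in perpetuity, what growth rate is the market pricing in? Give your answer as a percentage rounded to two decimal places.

3.51%

P = D₀(1+g)/(r−g) ⇒ P(r−g) = D₀(1+g) ⇒ g(P+D₀) = P·r − D₀
g = (P·r − D₀)/(P + D₀) = (£137.50×0.088 − £7.03) / (£137.50 + £7.03) = 0.035079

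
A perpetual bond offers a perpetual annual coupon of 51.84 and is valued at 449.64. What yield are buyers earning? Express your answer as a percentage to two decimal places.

P = C/r ⇒ r = C/P = 51.84/449.64 = 0.115292

11.53%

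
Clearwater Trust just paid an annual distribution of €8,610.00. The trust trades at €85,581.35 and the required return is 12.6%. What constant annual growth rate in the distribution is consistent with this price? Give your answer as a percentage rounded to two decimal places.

2.31%

P = D₀(1+g)/(r−g) ⇒ P(r−g) = D₀(1+g) ⇒ g(P+D₀) = P·r − D₀
g = (P·r − D₀)/(P + D₀) = (€85,581.35×0.126 − €8,610.00) / (€85,581.35 + €8,610.00) = 0.023073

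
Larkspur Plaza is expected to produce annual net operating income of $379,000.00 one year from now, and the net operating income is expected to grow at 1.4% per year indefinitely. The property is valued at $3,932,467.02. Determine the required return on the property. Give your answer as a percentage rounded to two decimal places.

P = D₁/(r − g) ⇒ r = D₁/P + g = $379,000.0000/$3,932,467.02 + 0.014 = 0.096377 + 0.014 = 0.110377

11.04%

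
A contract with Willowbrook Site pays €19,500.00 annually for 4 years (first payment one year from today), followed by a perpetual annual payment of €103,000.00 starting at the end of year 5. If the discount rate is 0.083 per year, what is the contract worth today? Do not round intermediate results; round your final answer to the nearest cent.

PV of 4-year annuity: €19,500.00 × [1 − (1+0.083)^−4] / 0.083 = 64157.52416
Perpetuity value at year 4: €103,000.00 / 0.083 = 1240963.85542
PV of perpetuity: 1240963.85542 / (1+0.083)^4 = 902080.52268
Total PV = 64157.52416 + 902080.52268 = 966238.04684

€966238.05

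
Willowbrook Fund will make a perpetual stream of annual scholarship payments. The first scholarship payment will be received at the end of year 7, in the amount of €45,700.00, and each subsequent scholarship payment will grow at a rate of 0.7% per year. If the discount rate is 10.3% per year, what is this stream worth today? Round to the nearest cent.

Value at end of year 6: C₁ / (r − g) = €45,700.00 / (0.103 − 0.007) = €476,041.6667
Discount to today: PV = €476,041.6667 / (1 + 0.103)^6 = €476,041.6667 / 1.800749 = €264,357.66

€264357.66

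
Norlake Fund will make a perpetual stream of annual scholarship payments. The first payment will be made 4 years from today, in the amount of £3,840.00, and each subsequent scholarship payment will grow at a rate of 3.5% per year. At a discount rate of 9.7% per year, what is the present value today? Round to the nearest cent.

£46915.86

Value at end of year 3: C₁ / (r − g) = £3,840.00 / (0.097 − 0.035) = £61,935.4839
Discount to today: PV = £61,935.4839 / (1 + 0.097)^3 = £61,935.4839 / 1.320140 = £46,915.86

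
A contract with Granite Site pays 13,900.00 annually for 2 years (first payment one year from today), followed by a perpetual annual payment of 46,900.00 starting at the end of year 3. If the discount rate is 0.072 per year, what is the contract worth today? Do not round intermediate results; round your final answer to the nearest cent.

PV of 2-year annuity: 13,900.00 × [1 − (1+0.072)^−2] / 0.072 = 25061.95701
Perpetuity value at year 2: 46,900.00 / 0.072 = 651388.88889
PV of perpetuity: 651388.88889 / (1+0.072)^2 = 566827.32172
Total PV = 25061.95701 + 566827.32172 = 591889.27873

591889.28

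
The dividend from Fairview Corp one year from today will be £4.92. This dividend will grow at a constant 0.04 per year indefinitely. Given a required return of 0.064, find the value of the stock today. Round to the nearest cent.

£205.00

Growing perpetuity: P = D₁ / (r − g) = £4.9200 / (0.064 − 0.04) = £205.00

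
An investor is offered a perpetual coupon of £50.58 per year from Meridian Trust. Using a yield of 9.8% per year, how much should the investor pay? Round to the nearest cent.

Level perpetuity: PV = C / r = £50.58 / 0.098 = £516.12

£516.12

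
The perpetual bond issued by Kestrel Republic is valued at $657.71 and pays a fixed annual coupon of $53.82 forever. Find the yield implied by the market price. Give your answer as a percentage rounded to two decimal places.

8.18%

P = C/r ⇒ r = C/P = $53.82/$657.71 = 0.081829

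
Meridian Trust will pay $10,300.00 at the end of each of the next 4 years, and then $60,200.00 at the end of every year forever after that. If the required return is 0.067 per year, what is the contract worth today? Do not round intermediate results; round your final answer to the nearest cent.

PV of 4-year annuity: $10,300.00 × [1 − (1+0.067)^−4] / 0.067 = 35125.86633
Perpetuity value at year 4: $60,200.00 / 0.067 = 898507.46269
PV of perpetuity: 898507.46269 / (1+0.067)^4 = 693208.70996
Total PV = 35125.86633 + 693208.70996 = 728334.57629

$728334.58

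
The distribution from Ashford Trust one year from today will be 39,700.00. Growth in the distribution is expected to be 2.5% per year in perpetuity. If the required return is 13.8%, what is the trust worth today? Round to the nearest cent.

351327.43

Growing perpetuity: P = D₁ / (r − g) = 39,700.0000 / (0.138 − 0.025) = 351,327.43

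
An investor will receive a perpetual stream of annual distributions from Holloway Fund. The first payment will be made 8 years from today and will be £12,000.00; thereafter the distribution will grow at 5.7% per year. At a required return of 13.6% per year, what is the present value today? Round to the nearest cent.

Value at end of year 7: C₁ / (r − g) = £12,000.00 / (0.136 − 0.057) = £151,898.7342
Discount to today: PV = £151,898.7342 / (1 + 0.136)^7 = £151,898.7342 / 2.441453 = £62,216.54

£62216.54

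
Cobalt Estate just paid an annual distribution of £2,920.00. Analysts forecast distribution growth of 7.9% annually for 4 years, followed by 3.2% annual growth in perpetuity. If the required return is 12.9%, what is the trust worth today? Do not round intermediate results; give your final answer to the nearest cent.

£36360.79

D_1 = 3150.68000
D_2 = 3399.58372
D_3 = 3668.15083
D_4 = 3957.93475
Terminal value at year 4: TV = D_4×(1+g_2)/(r−g_2) = 4084.58866/0.097 = 42109.16146
P_0 = D_1/(1+r)^1 + D_2/(1+r)^2 + D_3/(1+r)^3 + D_4/(1+r)^4 + TV/(1+r)^4
    = 2790.68202 + 2667.09114 + 2548.97373 + 2436.08738 + 25917.96061 = 36360.79489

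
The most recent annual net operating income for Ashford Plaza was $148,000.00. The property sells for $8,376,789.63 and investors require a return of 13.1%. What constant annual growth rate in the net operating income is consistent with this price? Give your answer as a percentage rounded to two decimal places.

11.14%

P = D₀(1+g)/(r−g) ⇒ P(r−g) = D₀(1+g) ⇒ g(P+D₀) = P·r − D₀
g = (P·r − D₀)/(P + D₀) = ($8,376,789.63×0.131 − $148,000.00) / ($8,376,789.63 + $148,000.00) = 0.111365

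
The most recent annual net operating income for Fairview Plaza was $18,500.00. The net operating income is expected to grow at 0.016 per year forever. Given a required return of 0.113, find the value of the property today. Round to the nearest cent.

$193773.20

D₁ = D₀ × (1 + g) = $18,500.00 × 1.016 = $18,796.0000
Growing perpetuity: P = D₁ / (r − g) = $18,796.0000 / (0.113 − 0.016) = $193,773.20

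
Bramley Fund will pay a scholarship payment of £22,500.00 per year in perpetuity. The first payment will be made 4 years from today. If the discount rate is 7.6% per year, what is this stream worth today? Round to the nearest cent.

Value at end of year 3: C / r = £22,500.00 / 0.076 = £296,052.6316
Discount to today: PV = £296,052.6316 / (1 + 0.076)^3 = £296,052.6316 / 1.245767 = £237,646.88

£237646.88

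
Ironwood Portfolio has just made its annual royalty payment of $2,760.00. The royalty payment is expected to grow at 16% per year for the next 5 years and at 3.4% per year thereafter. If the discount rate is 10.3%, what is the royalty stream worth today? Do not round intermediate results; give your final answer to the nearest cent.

$69302.64

D_1 = 3201.60000
D_2 = 3713.85600
D_3 = 4308.07296
D_4 = 4997.36463
D_5 = 5796.94297
Terminal value at year 5: TV = D_5×(1+g_2)/(r−g_2) = 5994.03904/0.069 = 86870.13096
P_0 = D_1/(1+r)^1 + D_2/(1+r)^2 + D_3/(1+r)^3 + D_4/(1+r)^4 + D_5/(1+r)^5 + TV/(1+r)^5
    = 2902.62919 + 3052.62907 + 3210.38053 + 3376.28414 + 3550.76120 + 53209.95774 = 69302.64188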